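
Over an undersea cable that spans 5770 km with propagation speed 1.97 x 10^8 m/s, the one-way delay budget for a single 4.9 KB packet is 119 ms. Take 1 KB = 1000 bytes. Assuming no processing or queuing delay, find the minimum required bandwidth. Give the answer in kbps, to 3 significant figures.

437 kbps

L = 39200 bits.
Propagation delay = 5770000 / 197000000 = 29.2893 ms.
Transmission budget = 119 − 29.2893 = 89.7107 ms.
R ≥ L / t_tx = 39200 bits / 0.0897107 s = 437 kbps.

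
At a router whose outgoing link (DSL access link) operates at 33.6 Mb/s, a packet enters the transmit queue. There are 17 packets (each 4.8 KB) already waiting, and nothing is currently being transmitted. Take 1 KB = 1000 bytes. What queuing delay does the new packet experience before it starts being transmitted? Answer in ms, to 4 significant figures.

19.43 ms

Each queued packet: L/R = 38400/33600000 = 1.14286 ms.
17 queued → 19.4286 ms.
Queuing delay = 19.43 ms.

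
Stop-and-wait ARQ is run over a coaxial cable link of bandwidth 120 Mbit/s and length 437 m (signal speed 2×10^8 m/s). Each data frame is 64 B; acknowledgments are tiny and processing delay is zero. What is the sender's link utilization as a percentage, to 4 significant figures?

49.40 %

t_tx = L/R = 512/120000000 = 4.26667e-06 s.
t_prop = 437/200000000 = 2.185e-06 s; RTT = 4.37e-06 s.
Cycle = t_tx + RTT = 8.63667e-06 s.
Utilization = t_tx / cycle = 4.26667e-06/8.63667e-06 = 49.40 %.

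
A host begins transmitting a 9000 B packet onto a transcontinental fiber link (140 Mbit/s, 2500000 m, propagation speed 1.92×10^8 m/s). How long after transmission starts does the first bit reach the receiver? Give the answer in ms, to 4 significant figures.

13.02 ms

First bit experiences only propagation delay: d/s = 2500000/192000000 = 13.02 ms.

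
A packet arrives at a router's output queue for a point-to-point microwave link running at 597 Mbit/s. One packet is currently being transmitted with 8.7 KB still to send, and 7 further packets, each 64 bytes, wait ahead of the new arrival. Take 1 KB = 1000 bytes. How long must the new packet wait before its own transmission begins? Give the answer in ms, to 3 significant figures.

0.123 ms

Each queued packet: L/R = 512/597000000 = 0.000857621 ms.
7 queued → 0.00600335 ms.
Plus remaining 69600 bits of current packet: 0.116583 ms.
Queuing delay = 0.123 ms.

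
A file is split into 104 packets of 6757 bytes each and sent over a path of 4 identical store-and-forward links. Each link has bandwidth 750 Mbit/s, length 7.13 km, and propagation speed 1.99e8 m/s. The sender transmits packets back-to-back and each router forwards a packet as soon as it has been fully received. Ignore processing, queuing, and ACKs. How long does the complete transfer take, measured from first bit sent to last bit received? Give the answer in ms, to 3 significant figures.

Per-hop transmission t_tx = L/R = 54056/750000000 = 0.0720747 ms.
Per-hop propagation t_prop = 7130/199000000 = 0.0358291 ms.
Pipeline fill: first packet needs 4·t_tx to clear all hops; remaining 103 packets each add one t_tx.
Total = (4+104-1)·t_tx + 4·t_prop = 107·0.0720747 + 4·0.0358291 = 7.86 ms.

7.86 ms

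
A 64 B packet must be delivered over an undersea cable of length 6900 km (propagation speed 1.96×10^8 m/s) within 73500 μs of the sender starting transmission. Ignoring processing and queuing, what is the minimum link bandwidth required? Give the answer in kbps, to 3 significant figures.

L = 512 bits.
Propagation delay = 6900000 / 196000000 = 35204.1 μs.
Transmission budget = 73500 − 35204.1 = 38295.9 μs.
R ≥ L / t_tx = 512 bits / 0.0382959 s = 13.4 kbps.

13.4 kbps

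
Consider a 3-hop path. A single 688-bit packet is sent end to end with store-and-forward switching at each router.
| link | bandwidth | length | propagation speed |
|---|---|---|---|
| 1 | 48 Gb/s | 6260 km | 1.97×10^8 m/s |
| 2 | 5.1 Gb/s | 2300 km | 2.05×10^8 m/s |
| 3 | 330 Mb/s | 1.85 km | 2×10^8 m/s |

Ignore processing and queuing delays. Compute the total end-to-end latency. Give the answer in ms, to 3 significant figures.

43.0 ms

Transmission delays (L/R per hop): 1.43333e-05, 0.000134902, 0.00208485 ms; sum = 0.00223408 ms.
Propagation delays (d/s per hop): 31.7766, 11.2195, 0.00925 ms; sum = 43.0054 ms.
End-to-end = 43.0 ms.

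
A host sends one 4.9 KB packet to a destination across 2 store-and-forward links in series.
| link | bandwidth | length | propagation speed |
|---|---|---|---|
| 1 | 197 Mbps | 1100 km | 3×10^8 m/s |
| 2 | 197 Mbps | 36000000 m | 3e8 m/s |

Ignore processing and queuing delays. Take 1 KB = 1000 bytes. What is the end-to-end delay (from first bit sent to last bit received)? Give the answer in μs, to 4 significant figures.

L = 39200 bits.
Transmission delay per hop = L/R = 39200/197000000 = 198.985 μs; 2 hops → 397.97 μs.
Propagation delays (d/s per hop): 3666.67, 120000 μs; sum = 123667 μs.
End-to-end = 124100 μs.

124100 μs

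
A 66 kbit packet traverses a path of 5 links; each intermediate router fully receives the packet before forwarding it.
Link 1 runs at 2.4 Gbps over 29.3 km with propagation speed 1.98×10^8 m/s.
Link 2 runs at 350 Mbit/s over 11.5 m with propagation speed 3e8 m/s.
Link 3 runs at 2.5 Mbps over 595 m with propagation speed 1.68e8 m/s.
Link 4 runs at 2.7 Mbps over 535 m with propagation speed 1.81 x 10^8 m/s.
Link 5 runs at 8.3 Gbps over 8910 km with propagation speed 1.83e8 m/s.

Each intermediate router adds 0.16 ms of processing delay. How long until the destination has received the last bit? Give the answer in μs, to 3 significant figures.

101000 μs

L = 66000 bits.
Transmission delays (L/R per hop): 27.5, 188.571, 26400, 24444.4, 7.95181 μs; sum = 51068.5 μs.
Propagation delays (d/s per hop): 147.98, 0.0383333, 3.54167, 2.9558, 48688.5 μs; sum = 48843 μs.
Processing at 4 router(s): 4 × 0.16 ms = 640 μs.
End-to-end = 101000 μs.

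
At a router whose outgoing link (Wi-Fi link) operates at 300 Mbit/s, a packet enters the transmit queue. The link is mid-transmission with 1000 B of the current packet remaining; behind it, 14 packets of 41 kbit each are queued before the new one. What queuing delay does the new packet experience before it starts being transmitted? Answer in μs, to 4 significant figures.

Each queued packet: L/R = 41000/300000000 = 136.667 μs.
14 queued → 1913.33 μs.
Plus remaining 8000 bits of current packet: 26.6667 μs.
Queuing delay = 1940 μs.

1940 μs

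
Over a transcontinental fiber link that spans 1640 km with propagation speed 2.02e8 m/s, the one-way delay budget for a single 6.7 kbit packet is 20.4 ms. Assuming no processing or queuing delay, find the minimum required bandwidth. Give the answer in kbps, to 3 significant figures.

Propagation delay = 1640000 / 202000000 = 8.11881 ms.
Transmission budget = 20.4 − 8.11881 = 12.2812 ms.
R ≥ L / t_tx = 6700 bits / 0.0122812 s = 546 kbps.

546 kbps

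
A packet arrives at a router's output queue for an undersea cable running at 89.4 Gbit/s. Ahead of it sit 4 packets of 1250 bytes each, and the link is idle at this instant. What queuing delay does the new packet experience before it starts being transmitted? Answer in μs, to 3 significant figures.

0.447 μs

Each queued packet: L/R = 10000/89400000000 = 0.111857 μs.
4 queued → 0.447427 μs.
Queuing delay = 0.447 μs.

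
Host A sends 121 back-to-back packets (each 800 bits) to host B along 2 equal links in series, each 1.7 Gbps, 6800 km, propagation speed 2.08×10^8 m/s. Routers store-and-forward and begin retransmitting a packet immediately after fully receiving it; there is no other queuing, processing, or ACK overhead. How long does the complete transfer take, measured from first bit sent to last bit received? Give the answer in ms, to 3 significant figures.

Per-hop transmission t_tx = L/R = 800/1700000000 = 0.000470588 ms.
Per-hop propagation t_prop = 6800000/208000000 = 32.6923 ms.
Pipeline fill: first packet needs 2·t_tx to clear all hops; remaining 120 packets each add one t_tx.
Total = (2+121-1)·t_tx + 2·t_prop = 122·0.000470588 + 2·32.6923 = 65.4 ms.

65.4 ms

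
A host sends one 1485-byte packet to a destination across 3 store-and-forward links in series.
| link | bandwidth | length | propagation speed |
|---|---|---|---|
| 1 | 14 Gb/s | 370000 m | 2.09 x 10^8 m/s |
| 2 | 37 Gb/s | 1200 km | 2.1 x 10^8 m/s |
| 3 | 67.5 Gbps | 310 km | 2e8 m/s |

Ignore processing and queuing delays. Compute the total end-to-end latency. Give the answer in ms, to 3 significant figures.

9.04 ms

L = 1485 × 8 = 11880 bits.
Transmission delays (L/R per hop): 0.000848571, 0.000321081, 0.000176 ms; sum = 0.00134565 ms.
Propagation delays (d/s per hop): 1.77033, 5.71429, 1.55 ms; sum = 9.03462 ms.
End-to-end = 9.04 ms.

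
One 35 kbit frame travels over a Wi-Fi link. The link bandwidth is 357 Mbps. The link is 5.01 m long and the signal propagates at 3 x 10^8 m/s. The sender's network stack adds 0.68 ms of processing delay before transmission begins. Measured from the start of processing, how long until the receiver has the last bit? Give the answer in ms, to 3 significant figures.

0.778 ms

L = 35000 bits.
Transmission delay = L/R = 35000 / 357000000 = 0.0980392 ms.
Propagation delay = d/s = 5.01 m / 300000000 m/s = 1.67e-05 ms.
Plus processing delay 0.68 ms = 0.68 ms.
Total = 0.778 ms.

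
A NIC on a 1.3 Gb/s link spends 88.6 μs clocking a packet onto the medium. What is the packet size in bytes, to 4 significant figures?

14400 bytes

L = R × t_tx = 1300000000 b/s × 8.86e-05 s = 115180 bits.
In bytes: 115180 / 8 = 14400 bytes.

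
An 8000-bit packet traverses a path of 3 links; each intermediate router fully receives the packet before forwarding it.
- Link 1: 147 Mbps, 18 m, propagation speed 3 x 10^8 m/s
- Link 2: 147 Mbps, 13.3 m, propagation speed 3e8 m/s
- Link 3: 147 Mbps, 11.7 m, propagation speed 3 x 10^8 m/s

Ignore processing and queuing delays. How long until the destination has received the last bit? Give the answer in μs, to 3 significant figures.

Transmission delay per hop = L/R = 8000/147000000 = 54.4218 μs; 3 hops → 163.265 μs.
Propagation delays (d/s per hop): 0.06, 0.0443333, 0.039 μs; sum = 0.143333 μs.
End-to-end = 163 μs.

163 μs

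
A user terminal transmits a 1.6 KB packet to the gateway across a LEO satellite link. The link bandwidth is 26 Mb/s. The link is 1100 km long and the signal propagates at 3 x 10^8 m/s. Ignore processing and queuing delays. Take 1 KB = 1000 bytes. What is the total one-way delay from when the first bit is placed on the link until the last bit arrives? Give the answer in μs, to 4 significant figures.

4159 μs

L = 12800 bits.
Transmission delay = L/R = 12800 / 26000000 = 492.308 μs.
Propagation delay = d/s = 1100000 m / 300000000 m/s = 3666.67 μs.
Total = 4159 μs.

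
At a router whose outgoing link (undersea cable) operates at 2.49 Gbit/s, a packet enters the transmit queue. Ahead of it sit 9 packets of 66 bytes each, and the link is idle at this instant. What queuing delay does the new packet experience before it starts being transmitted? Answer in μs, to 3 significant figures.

1.91 μs

Each queued packet: L/R = 528/2490000000 = 0.212048 μs.
9 queued → 1.90843 μs.
Queuing delay = 1.91 μs.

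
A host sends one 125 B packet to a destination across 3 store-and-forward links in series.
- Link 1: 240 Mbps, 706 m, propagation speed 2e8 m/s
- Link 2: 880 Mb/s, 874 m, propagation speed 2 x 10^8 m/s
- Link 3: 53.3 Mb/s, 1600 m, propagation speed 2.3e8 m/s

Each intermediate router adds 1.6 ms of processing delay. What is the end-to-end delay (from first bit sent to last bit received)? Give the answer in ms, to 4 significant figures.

L = 125 × 8 = 1000 bits.
Transmission delays (L/R per hop): 0.00416667, 0.00113636, 0.0187617 ms; sum = 0.0240648 ms.
Propagation delays (d/s per hop): 0.00353, 0.00437, 0.00695652 ms; sum = 0.0148565 ms.
Processing at 2 router(s): 2 × 1.6 ms = 3.2 ms.
End-to-end = 3.239 ms.

3.239 ms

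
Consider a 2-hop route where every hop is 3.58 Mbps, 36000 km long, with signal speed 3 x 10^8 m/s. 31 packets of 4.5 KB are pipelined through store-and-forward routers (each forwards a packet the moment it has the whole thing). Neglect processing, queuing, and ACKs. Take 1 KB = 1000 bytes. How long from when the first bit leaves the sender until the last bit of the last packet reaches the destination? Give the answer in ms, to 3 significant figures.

562 ms

Per-hop transmission t_tx = L/R = 36000/3580000 = 10.0559 ms.
Per-hop propagation t_prop = 36000000/300000000 = 120 ms.
Pipeline fill: first packet needs 2·t_tx to clear all hops; remaining 30 packets each add one t_tx.
Total = (2+31-1)·t_tx + 2·t_prop = 32·10.0559 + 2·120 = 562 ms.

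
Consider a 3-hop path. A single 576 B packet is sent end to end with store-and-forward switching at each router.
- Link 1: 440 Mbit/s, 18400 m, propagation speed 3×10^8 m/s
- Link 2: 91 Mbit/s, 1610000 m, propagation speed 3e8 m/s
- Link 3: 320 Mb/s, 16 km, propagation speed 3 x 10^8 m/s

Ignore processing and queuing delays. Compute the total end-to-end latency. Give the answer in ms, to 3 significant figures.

5.56 ms

L = 576 × 8 = 4608 bits.
Transmission delays (L/R per hop): 0.0104727, 0.0506374, 0.0144 ms; sum = 0.0755101 ms.
Propagation delays (d/s per hop): 0.0613333, 5.36667, 0.0533333 ms; sum = 5.48133 ms.
End-to-end = 5.56 ms.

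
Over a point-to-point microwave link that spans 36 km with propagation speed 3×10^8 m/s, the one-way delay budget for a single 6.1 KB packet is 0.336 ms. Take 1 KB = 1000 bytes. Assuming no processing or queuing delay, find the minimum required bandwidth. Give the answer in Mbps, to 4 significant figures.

225.9 Mbps

L = 48800 bits.
Propagation delay = 36000 / 300000000 = 0.12 ms.
Transmission budget = 0.336 − 0.12 = 0.216 ms.
R ≥ L / t_tx = 48800 bits / 0.000216 s = 225.9 Mbps.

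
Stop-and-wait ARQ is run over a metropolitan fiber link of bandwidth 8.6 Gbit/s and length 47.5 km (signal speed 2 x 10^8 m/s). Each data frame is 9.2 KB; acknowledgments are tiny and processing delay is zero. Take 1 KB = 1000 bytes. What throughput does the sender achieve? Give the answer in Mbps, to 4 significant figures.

152.2 Mbps

t_tx = L/R = 73600/8600000000 = 8.55814e-06 s.
t_prop = 47500/200000000 = 0.0002375 s; RTT = 0.000475 s.
Cycle = t_tx + RTT = 0.000483558 s.
Throughput = L / cycle = 73600 / 0.000483558 = 152.2 Mbps.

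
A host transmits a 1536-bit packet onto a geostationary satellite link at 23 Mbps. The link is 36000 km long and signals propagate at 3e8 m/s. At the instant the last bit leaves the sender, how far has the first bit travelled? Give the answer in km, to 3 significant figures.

t_tx = L/R = 1536/23000000 = 6.67826e-05 s.
Distance = s × t_tx = 300000000 × 6.67826e-05 = 20.0 km.

20.0 km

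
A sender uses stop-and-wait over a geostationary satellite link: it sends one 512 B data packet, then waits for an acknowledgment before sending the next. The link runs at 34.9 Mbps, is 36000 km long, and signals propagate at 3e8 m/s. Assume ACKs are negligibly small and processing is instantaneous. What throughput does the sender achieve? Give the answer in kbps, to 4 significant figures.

17.06 kbps

t_tx = L/R = 4096/34900000 = 0.000117364 s.
t_prop = 36000000/300000000 = 0.12 s; RTT = 0.24 s.
Cycle = t_tx + RTT = 0.240117 s.
Throughput = L / cycle = 4096 / 0.240117 = 17.06 kbps.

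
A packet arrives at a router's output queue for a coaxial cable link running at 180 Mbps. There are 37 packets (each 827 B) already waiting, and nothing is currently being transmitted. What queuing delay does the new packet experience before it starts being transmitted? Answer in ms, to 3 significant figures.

Each queued packet: L/R = 6616/180000000 = 0.0367556 ms.
37 queued → 1.35996 ms.
Queuing delay = 1.36 ms.

1.36 ms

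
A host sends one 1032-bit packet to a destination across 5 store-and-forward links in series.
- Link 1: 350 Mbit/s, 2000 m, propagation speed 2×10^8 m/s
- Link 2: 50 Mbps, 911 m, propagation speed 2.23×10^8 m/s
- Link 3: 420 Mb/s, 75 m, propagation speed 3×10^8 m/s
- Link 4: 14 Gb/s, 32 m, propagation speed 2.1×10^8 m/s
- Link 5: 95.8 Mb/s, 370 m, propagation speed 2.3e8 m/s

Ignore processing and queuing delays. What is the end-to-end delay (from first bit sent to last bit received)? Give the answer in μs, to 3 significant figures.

53.0 μs

Transmission delays (L/R per hop): 2.94857, 20.64, 2.45714, 0.0737143, 10.7724 μs; sum = 36.8919 μs.
Propagation delays (d/s per hop): 10, 4.0852, 0.25, 0.152381, 1.6087 μs; sum = 16.0963 μs.
End-to-end = 53.0 μs.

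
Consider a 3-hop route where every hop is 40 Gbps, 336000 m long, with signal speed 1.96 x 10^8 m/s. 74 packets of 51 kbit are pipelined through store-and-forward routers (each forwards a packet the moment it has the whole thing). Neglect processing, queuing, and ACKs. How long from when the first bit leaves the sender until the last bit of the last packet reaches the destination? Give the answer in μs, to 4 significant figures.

Per-hop transmission t_tx = L/R = 51000/40000000000 = 1.275 μs.
Per-hop propagation t_prop = 336000/196000000 = 1714.29 μs.
Pipeline fill: first packet needs 3·t_tx to clear all hops; remaining 73 packets each add one t_tx.
Total = (3+74-1)·t_tx + 3·t_prop = 76·1.275 + 3·1714.29 = 5240 μs.

5240 μs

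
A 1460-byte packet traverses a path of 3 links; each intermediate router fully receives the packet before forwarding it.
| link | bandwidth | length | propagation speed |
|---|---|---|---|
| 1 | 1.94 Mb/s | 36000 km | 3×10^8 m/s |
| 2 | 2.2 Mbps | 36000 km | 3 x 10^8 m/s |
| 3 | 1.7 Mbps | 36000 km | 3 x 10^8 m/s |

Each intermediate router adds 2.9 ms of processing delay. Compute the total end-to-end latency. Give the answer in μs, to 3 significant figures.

384000 μs

L = 1460 × 8 = 11680 bits.
Transmission delays (L/R per hop): 6020.62, 5309.09, 6870.59 μs; sum = 18200.3 μs.
Propagation delays (d/s per hop): 120000, 120000, 120000 μs; sum = 360000 μs.
Processing at 2 router(s): 2 × 2.9 ms = 5800 μs.
End-to-end = 384000 μs.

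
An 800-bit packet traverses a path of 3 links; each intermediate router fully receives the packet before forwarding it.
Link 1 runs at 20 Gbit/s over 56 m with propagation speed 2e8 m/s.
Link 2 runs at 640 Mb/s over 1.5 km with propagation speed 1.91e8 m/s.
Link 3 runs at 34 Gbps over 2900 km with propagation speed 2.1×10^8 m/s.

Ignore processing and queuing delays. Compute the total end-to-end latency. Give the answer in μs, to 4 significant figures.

Transmission delays (L/R per hop): 0.04, 1.25, 0.0235294 μs; sum = 1.31353 μs.
Propagation delays (d/s per hop): 0.28, 7.8534, 13809.5 μs; sum = 13817.7 μs.
End-to-end = 13820 μs.

13820 μs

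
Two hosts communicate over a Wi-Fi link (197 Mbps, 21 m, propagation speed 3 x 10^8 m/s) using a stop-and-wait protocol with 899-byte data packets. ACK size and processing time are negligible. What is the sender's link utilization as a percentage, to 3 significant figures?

99.6 %

t_tx = L/R = 7192/197000000 = 3.65076e-05 s.
t_prop = 21/300000000 = 7e-08 s; RTT = 1.4e-07 s.
Cycle = t_tx + RTT = 3.66476e-05 s.
Utilization = t_tx / cycle = 3.65076e-05/3.66476e-05 = 99.6 %.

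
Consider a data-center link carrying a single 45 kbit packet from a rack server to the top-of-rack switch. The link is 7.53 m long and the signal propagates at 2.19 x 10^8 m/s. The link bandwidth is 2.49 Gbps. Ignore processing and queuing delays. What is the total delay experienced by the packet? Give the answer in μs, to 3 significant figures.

18.1 μs

L = 45000 bits.
Transmission delay = L/R = 45000 / 2490000000 = 18.0723 μs.
Propagation delay = d/s = 7.53 m / 219000000 m/s = 0.0343836 μs.
Total = 18.1 μs.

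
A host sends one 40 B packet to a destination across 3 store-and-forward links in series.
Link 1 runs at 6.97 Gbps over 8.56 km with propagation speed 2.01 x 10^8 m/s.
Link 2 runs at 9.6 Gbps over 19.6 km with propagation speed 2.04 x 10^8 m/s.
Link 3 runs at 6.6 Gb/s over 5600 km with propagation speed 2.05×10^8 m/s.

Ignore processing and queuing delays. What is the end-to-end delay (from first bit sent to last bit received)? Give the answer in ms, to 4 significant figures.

27.46 ms

L = 40 × 8 = 320 bits.
Transmission delays (L/R per hop): 4.5911e-05, 3.33333e-05, 4.84848e-05 ms; sum = 0.000127729 ms.
Propagation delays (d/s per hop): 0.0425871, 0.0960784, 27.3171 ms; sum = 27.4557 ms.
End-to-end = 27.46 ms.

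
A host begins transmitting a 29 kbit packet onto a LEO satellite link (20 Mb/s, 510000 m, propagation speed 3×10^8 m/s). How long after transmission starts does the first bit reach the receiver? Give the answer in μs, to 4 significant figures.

First bit experiences only propagation delay: d/s = 510000/300000000 = 1700 μs.

1700 μs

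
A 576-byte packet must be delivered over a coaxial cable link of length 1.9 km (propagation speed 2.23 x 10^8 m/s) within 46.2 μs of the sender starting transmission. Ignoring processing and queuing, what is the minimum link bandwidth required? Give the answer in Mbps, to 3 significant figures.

L = 4608 bits.
Propagation delay = 1900 / 223000000 = 8.52018 μs.
Transmission budget = 46.2 − 8.52018 = 37.6798 μs.
R ≥ L / t_tx = 4608 bits / 3.76798e-05 s = 122 Mbps.

122 Mbps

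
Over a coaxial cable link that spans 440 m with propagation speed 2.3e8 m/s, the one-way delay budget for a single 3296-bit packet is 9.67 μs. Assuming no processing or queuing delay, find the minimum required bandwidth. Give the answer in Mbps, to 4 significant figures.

Propagation delay = 440 / 2.3e+08 = 1.91304 μs.
Transmission budget = 9.67 − 1.91304 = 7.75696 μs.
R ≥ L / t_tx = 3296 bits / 7.75696e-06 s = 424.9 Mbps.

424.9 Mbps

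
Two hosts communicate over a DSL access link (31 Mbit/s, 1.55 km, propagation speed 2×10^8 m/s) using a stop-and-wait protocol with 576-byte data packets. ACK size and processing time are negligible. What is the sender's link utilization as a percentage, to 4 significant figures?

90.56 %

t_tx = L/R = 4608/31000000 = 0.000148645 s.
t_prop = 1550/200000000 = 7.75e-06 s; RTT = 1.55e-05 s.
Cycle = t_tx + RTT = 0.000164145 s.
Utilization = t_tx / cycle = 0.000148645/0.000164145 = 90.56 %.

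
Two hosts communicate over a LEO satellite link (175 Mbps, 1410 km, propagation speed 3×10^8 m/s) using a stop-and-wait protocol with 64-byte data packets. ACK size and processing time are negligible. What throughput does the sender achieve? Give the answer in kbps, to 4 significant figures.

t_tx = L/R = 512/175000000 = 2.92571e-06 s.
t_prop = 1410000/300000000 = 0.0047 s; RTT = 0.0094 s.
Cycle = t_tx + RTT = 0.00940293 s.
Throughput = L / cycle = 512 / 0.00940293 = 54.45 kbps.

54.45 kbps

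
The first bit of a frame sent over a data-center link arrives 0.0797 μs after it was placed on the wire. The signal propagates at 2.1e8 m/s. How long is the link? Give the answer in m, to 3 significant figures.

d = s × t_prop = 210000000 × 7.97e-08 = 16.7 m.

16.7 m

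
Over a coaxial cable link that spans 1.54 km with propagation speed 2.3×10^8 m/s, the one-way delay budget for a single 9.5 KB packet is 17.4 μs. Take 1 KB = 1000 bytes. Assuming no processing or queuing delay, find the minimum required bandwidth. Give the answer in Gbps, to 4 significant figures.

L = 76000 bits.
Propagation delay = 1540 / 2.3e+08 = 6.69565 μs.
Transmission budget = 17.4 − 6.69565 = 10.7043 μs.
R ≥ L / t_tx = 76000 bits / 1.07043e-05 s = 7.100 Gbps.

7.100 Gbps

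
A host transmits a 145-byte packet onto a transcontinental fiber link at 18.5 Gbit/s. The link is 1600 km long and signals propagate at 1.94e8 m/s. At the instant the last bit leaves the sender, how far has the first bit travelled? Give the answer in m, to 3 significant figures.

12.2 m

t_tx = L/R = 1160/18500000000 = 6.27027e-08 s.
Distance = s × t_tx = 194000000 × 6.27027e-08 = 12.2 m.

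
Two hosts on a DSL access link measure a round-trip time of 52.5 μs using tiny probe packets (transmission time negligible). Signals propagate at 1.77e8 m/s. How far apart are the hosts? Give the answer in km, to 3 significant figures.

One-way propagation = RTT/2 = 26.25 μs.
d = s × t = 177000000 × 2.625e-05 = 4.65 km.

4.65 km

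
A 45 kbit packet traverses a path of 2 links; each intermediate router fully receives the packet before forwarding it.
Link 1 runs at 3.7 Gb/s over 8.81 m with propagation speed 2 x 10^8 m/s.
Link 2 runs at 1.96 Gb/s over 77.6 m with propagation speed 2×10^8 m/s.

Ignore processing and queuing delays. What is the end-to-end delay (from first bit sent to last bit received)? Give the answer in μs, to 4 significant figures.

L = 45000 bits.
Transmission delays (L/R per hop): 12.1622, 22.9592 μs; sum = 35.1213 μs.
Propagation delays (d/s per hop): 0.04405, 0.388 μs; sum = 0.43205 μs.
End-to-end = 35.55 μs.

35.55 μs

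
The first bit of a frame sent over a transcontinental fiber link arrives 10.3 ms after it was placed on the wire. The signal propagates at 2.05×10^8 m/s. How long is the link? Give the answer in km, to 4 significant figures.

2112 km

d = s × t_prop = 2.05e+08 × 0.0103 = 2112 km.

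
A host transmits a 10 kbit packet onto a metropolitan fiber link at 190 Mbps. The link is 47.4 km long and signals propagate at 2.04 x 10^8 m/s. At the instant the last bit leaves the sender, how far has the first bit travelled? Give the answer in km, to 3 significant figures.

t_tx = L/R = 10000/190000000 = 5.26316e-05 s.
Distance = s × t_tx = 204000000 × 5.26316e-05 = 10.7 km.

10.7 km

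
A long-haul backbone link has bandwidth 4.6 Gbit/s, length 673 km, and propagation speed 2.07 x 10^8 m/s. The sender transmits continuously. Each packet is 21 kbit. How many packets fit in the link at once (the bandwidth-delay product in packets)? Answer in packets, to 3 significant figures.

712 packets

Propagation delay = 673000 / 2.07e+08 = 0.00325121 s.
BDP = R × t_prop = 4600000000 × 0.00325121 = 14955600 bits.
In packets of 21000 bits: 712 packets.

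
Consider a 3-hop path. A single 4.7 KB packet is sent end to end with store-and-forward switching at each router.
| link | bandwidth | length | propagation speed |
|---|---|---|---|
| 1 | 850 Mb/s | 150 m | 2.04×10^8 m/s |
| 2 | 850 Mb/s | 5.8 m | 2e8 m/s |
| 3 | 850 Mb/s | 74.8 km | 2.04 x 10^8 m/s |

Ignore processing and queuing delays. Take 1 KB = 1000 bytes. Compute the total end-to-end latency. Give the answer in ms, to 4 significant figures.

0.5001 ms

L = 37600 bits.
Transmission delay per hop = L/R = 37600/850000000 = 0.0442353 ms; 3 hops → 0.132706 ms.
Propagation delays (d/s per hop): 0.000735294, 2.9e-05, 0.366667 ms; sum = 0.367431 ms.
End-to-end = 0.5001 ms.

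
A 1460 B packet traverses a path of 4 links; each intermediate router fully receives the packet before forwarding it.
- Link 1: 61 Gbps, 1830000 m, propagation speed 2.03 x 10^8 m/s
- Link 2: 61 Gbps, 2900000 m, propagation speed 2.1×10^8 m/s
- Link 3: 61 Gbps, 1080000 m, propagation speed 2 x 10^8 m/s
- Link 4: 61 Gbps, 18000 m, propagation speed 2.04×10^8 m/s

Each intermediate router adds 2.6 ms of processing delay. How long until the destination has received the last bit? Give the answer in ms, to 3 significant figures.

L = 1460 × 8 = 11680 bits.
Transmission delay per hop = L/R = 11680/61000000000 = 0.000191475 ms; 4 hops → 0.000765902 ms.
Propagation delays (d/s per hop): 9.01478, 13.8095, 5.4, 0.0882353 ms; sum = 28.3125 ms.
Processing at 3 router(s): 3 × 2.6 ms = 7.8 ms.
End-to-end = 36.1 ms.

36.1 ms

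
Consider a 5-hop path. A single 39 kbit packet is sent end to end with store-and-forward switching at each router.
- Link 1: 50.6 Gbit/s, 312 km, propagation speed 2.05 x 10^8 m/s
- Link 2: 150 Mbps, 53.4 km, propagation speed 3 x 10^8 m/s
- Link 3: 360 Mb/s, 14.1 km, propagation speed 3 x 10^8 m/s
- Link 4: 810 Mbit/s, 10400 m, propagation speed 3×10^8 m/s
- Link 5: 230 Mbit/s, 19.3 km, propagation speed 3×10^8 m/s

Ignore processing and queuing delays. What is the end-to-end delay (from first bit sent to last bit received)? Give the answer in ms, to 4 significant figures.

L = 39000 bits.
Transmission delays (L/R per hop): 0.000770751, 0.26, 0.108333, 0.0481481, 0.169565 ms; sum = 0.586817 ms.
Propagation delays (d/s per hop): 1.52195, 0.178, 0.047, 0.0346667, 0.0643333 ms; sum = 1.84595 ms.
End-to-end = 2.433 ms.

2.433 ms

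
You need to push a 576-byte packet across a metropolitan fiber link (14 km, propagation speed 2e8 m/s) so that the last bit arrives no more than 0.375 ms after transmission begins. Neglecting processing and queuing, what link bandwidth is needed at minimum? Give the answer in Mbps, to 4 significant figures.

L = 4608 bits.
Propagation delay = 14000 / 200000000 = 0.07 ms.
Transmission budget = 0.375 − 0.07 = 0.305 ms.
R ≥ L / t_tx = 4608 bits / 0.000305 s = 15.11 Mbps.

15.11 Mbps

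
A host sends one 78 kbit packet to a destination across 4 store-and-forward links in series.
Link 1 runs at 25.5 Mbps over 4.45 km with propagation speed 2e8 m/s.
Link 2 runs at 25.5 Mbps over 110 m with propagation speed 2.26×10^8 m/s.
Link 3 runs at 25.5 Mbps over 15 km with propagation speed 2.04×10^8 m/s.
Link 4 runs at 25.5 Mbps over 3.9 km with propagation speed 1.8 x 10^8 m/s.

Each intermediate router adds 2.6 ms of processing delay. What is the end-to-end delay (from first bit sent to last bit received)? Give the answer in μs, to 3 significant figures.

20200 μs

L = 78000 bits.
Transmission delay per hop = L/R = 78000/25500000 = 3058.82 μs; 4 hops → 12235.3 μs.
Propagation delays (d/s per hop): 22.25, 0.486726, 73.5294, 21.6667 μs; sum = 117.933 μs.
Processing at 3 router(s): 3 × 2.6 ms = 7800 μs.
End-to-end = 20200 μs.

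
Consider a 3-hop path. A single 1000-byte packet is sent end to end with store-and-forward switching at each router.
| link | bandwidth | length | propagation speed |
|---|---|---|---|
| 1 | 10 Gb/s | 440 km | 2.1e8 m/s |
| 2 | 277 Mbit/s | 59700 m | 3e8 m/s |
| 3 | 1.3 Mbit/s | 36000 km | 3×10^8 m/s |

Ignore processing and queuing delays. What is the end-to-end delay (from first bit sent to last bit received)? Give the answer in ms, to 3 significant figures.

128 ms

L = 1000 × 8 = 8000 bits.
Transmission delays (L/R per hop): 0.0008, 0.0288809, 6.15385 ms; sum = 6.18353 ms.
Propagation delays (d/s per hop): 2.09524, 0.199, 120 ms; sum = 122.294 ms.
End-to-end = 128 ms.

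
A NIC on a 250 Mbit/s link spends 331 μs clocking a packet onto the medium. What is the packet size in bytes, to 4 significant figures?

L = R × t_tx = 250000000 b/s × 0.000331 s = 82750 bits.
In bytes: 82750 / 8 = 10340 bytes.

10340 bytes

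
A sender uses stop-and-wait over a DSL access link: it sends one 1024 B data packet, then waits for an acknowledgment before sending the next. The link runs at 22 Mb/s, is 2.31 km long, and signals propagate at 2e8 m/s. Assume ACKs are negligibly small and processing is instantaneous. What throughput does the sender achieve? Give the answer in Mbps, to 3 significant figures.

t_tx = L/R = 8192/22000000 = 0.000372364 s.
t_prop = 2310/200000000 = 1.155e-05 s; RTT = 2.31e-05 s.
Cycle = t_tx + RTT = 0.000395464 s.
Throughput = L / cycle = 8192 / 0.000395464 = 20.7 Mbps.

20.7 Mbps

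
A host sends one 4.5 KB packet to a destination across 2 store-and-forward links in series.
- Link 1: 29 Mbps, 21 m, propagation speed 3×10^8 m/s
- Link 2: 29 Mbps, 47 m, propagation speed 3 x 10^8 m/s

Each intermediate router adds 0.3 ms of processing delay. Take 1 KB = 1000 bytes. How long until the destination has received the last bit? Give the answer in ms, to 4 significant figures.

L = 36000 bits.
Transmission delay per hop = L/R = 36000/29000000 = 1.24138 ms; 2 hops → 2.48276 ms.
Propagation delays (d/s per hop): 7e-05, 0.000156667 ms; sum = 0.000226667 ms.
Processing at 1 router(s): 1 × 0.3 ms = 0.3 ms.
End-to-end = 2.783 ms.

2.783 ms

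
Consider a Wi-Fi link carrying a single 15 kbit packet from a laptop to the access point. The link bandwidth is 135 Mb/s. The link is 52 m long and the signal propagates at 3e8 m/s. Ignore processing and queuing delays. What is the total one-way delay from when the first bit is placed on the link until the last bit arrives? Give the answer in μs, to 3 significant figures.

L = 15000 bits.
Transmission delay = L/R = 15000 / 135000000 = 111.111 μs.
Propagation delay = d/s = 52 m / 300000000 m/s = 0.173333 μs.
Total = 111 μs.

111 μs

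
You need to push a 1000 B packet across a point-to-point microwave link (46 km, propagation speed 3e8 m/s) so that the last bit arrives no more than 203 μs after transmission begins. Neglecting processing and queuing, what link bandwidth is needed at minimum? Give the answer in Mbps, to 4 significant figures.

161.1 Mbps

L = 8000 bits.
Propagation delay = 46000 / 300000000 = 153.333 μs.
Transmission budget = 203 − 153.333 = 49.6667 μs.
R ≥ L / t_tx = 8000 bits / 4.96667e-05 s = 161.1 Mbps.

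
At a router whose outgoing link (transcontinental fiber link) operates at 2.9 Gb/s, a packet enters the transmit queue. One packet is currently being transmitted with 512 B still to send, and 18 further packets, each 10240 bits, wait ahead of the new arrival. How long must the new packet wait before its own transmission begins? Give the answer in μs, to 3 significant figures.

Each queued packet: L/R = 10240/2900000000 = 3.53103 μs.
18 queued → 63.5586 μs.
Plus remaining 4096 bits of current packet: 1.41241 μs.
Queuing delay = 65.0 μs.

65.0 μs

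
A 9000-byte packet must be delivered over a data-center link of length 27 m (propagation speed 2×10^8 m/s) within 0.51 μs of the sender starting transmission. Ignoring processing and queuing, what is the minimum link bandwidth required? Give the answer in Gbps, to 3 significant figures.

L = 72000 bits.
Propagation delay = 27 / 200000000 = 0.135 μs.
Transmission budget = 0.51 − 0.135 = 0.375 μs.
R ≥ L / t_tx = 72000 bits / 3.75e-07 s = 192 Gbps.

192 Gbps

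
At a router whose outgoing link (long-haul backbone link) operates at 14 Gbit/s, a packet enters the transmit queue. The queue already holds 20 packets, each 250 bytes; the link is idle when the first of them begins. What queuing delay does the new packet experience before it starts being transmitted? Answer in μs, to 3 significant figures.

2.86 μs

Each queued packet: L/R = 2000/14000000000 = 0.142857 μs.
20 queued → 2.85714 μs.
Queuing delay = 2.86 μs.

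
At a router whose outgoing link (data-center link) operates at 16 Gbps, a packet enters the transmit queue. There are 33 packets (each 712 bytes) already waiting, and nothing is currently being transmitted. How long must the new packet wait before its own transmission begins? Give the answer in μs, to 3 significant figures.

11.7 μs

Each queued packet: L/R = 5696/16000000000 = 0.356 μs.
33 queued → 11.748 μs.
Queuing delay = 11.7 μs.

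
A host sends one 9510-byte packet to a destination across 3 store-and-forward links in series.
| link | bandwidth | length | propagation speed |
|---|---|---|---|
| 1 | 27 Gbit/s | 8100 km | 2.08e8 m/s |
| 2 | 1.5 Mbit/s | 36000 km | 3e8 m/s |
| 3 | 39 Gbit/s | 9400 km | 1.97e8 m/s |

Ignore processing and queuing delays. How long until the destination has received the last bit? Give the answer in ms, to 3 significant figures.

257 ms

L = 9510 × 8 = 76080 bits.
Transmission delays (L/R per hop): 0.00281778, 50.72, 0.00195077 ms; sum = 50.7248 ms.
Propagation delays (d/s per hop): 38.9423, 120, 47.7157 ms; sum = 206.658 ms.
End-to-end = 257 ms.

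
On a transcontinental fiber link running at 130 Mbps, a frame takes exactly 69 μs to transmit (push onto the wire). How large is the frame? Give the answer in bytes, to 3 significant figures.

L = R × t_tx = 130000000 b/s × 6.9e-05 s = 8970 bits.
In bytes: 8970 / 8 = 1120 bytes.

1120 bytes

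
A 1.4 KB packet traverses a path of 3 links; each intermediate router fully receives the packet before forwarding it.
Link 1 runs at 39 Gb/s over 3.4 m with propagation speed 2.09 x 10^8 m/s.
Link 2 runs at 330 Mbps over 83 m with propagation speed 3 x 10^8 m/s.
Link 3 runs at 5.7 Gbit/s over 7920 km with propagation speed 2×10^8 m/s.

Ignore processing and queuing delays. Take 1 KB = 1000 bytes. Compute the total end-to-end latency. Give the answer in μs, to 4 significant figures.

39640 μs

L = 11200 bits.
Transmission delays (L/R per hop): 0.287179, 33.9394, 1.96491 μs; sum = 36.1915 μs.
Propagation delays (d/s per hop): 0.0162679, 0.276667, 39600 μs; sum = 39600.3 μs.
End-to-end = 39640 μs.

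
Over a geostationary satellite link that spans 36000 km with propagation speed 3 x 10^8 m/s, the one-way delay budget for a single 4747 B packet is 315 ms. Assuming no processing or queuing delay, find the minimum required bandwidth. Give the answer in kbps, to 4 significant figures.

194.7 kbps

L = 37976 bits.
Propagation delay = 36000000 / 300000000 = 120 ms.
Transmission budget = 315 − 120 = 195 ms.
R ≥ L / t_tx = 37976 bits / 0.195 s = 194.7 kbps.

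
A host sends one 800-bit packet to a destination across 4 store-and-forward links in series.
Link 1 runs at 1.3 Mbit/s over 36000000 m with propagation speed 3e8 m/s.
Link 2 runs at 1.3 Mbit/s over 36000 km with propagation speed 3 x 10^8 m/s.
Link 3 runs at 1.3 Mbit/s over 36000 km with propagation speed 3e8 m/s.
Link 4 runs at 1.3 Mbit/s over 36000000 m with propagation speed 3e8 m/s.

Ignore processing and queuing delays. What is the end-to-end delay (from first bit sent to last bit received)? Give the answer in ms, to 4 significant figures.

482.5 ms

Transmission delay per hop = L/R = 800/1300000 = 0.615385 ms; 4 hops → 2.46154 ms.
Propagation delays (d/s per hop): 120, 120, 120, 120 ms; sum = 480 ms.
End-to-end = 482.5 ms.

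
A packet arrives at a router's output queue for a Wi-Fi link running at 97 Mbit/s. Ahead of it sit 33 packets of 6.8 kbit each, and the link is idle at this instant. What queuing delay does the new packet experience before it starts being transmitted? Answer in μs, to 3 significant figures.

Each queued packet: L/R = 6800/97000000 = 70.1031 μs.
33 queued → 2313.4 μs.
Queuing delay = 2310 μs.

2310 μs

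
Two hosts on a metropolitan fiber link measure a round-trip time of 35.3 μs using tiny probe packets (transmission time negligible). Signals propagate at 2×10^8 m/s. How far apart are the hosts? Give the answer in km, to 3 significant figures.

3.53 km

One-way propagation = RTT/2 = 17.65 μs.
d = s × t = 200000000 × 1.765e-05 = 3.53 km.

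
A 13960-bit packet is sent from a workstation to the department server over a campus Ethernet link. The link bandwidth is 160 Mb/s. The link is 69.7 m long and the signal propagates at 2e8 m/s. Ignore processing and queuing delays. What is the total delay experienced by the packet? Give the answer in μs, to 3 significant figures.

Transmission delay = L/R = 13960 / 160000000 = 87.25 μs.
Propagation delay = d/s = 69.7 m / 200000000 m/s = 0.3485 μs.
Total = 87.6 μs.

87.6 μs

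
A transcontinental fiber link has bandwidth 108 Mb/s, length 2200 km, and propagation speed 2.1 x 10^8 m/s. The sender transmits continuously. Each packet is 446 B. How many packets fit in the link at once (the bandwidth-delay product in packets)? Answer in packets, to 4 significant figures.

317.1 packets

Propagation delay = 2200000 / 210000000 = 0.0104762 s.
BDP = R × t_prop = 108000000 × 0.0104762 = 1131430 bits.
In packets of 3568 bits: 317.1 packets.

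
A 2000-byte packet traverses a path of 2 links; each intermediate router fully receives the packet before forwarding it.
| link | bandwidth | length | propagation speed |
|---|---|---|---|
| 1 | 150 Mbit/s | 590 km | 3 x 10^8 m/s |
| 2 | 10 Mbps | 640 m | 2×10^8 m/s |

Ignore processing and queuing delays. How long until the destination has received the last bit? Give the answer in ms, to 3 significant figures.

3.68 ms

L = 2000 × 8 = 16000 bits.
Transmission delays (L/R per hop): 0.106667, 1.6 ms; sum = 1.70667 ms.
Propagation delays (d/s per hop): 1.96667, 0.0032 ms; sum = 1.96987 ms.
End-to-end = 3.68 ms.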